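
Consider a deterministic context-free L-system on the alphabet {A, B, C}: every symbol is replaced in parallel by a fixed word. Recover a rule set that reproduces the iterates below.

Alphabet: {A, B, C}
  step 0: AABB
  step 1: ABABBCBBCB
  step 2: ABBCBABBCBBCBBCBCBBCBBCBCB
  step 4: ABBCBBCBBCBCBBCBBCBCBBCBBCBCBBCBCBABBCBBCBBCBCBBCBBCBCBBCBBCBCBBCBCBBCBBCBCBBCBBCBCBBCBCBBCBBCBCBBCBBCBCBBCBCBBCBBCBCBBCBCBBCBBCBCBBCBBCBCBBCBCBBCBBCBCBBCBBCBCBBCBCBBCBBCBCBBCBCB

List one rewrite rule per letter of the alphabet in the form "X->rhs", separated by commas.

A->AB, B->BCB, C->BC

  step 1 ⇒ step 2: ABABBCBBCB ⇒ AB·BCB·AB·BCB·BCB·BC·BCB·BCB·BC·BCB
    A ↦ AB
    B ↦ BCB
    C ↦ BC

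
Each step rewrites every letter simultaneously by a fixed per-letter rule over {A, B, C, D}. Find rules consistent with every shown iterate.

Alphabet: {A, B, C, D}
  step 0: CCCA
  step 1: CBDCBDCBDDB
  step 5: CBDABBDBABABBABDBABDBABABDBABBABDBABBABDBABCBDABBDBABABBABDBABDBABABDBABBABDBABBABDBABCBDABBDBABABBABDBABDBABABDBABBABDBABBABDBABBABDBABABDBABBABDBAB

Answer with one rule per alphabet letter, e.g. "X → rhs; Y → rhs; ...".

A->DB, B->AB, C->CBD, D->B

  step 0 ⇒ step 1: CCCA ⇒ CBD·CBD·CBD·DB
    A ↦ DB
    C ↦ CBD
    B ↦ AB  (constrained at step 1)
    D ↦ B  (constrained at step 1)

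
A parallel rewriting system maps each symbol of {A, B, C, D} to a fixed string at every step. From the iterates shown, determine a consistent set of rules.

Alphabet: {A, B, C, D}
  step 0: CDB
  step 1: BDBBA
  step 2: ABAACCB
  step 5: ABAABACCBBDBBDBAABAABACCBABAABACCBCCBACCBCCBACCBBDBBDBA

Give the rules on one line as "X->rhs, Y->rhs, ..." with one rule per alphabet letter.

A->CCB, B->A, C->BDB, D->B

  step 1 ⇒ step 2: BDBBA ⇒ A·B·A·A·CCB
    A ↦ CCB
    B ↦ A
    D ↦ B
  step 0 ⇒ step 1: CDB ⇒ BDB·B·A
    C ↦ BDB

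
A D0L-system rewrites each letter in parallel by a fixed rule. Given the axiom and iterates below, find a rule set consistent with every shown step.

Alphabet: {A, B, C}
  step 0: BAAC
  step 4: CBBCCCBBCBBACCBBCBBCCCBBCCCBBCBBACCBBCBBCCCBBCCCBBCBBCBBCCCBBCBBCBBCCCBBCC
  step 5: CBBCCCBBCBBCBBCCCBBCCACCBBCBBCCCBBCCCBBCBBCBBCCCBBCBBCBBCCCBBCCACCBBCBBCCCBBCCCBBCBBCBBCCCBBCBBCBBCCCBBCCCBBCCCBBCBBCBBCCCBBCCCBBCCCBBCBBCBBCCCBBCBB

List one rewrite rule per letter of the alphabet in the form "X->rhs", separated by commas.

  step 4 ⇒ step 5: CBBCCCBBCBBACCBBCBBCCCBBCCCBBCBBACCBBCBBCCCBBCCCBBCBBCBBCCCBBCBBCBBCCCBBCC ⇒ CBB·C·C·CBB·CBB·CBB·C·C·CBB·C·C·AC·CBB·CBB·C·C·CBB·C·C·CBB·CBB·CBB·C·C·CBB·CBB·CBB·C·C·CBB·C·C·AC·CBB·CBB·C·C·CBB·C·C·CBB·CBB·CBB·C·C·CBB·CBB·CBB·C·C·CBB·C·C·CBB·C·C·CBB·CBB·CBB·C·C·CBB·C·C·CBB·C·C·CBB·CBB·CBB·C·C·CBB·CBB
    A ↦ AC
    B ↦ C
    C ↦ CBB

A->AC, B->C, C->CBB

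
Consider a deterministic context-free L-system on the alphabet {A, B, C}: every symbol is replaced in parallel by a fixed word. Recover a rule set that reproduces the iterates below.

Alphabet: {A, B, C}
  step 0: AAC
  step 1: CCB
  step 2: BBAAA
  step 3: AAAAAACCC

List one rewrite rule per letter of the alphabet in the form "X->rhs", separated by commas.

A->C, B->AAA, C->B

  step 2 ⇒ step 3: BBAAA ⇒ AAA·AAA·C·C·C
    A ↦ C
    B ↦ AAA
  step 0 ⇒ step 1: AAC ⇒ C·C·B
    C ↦ B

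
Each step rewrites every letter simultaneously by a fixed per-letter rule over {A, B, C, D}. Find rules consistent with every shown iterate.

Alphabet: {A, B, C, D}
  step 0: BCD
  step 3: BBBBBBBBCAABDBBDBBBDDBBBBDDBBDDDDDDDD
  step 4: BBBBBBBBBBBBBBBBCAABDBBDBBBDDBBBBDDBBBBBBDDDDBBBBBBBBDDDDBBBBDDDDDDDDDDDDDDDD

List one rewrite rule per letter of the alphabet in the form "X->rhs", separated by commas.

  step 3 ⇒ step 4: BBBBBBBBCAABDBBDBBBDDBBBBDDBBDDDDDDDD ⇒ BB·BB·BB·BB·BB·BB·BB·BB·CAA·BDB·BDB·BB·DD·BB·BB·DD·BB·BB·BB·DD·DD·BB·BB·BB·BB·DD·DD·BB·BB·DD·DD·DD·DD·DD·DD·DD·DD
    A ↦ BDB
    B ↦ BB
    C ↦ CAA
    D ↦ DD

A->BDB, B->BB, C->CAA, D->DD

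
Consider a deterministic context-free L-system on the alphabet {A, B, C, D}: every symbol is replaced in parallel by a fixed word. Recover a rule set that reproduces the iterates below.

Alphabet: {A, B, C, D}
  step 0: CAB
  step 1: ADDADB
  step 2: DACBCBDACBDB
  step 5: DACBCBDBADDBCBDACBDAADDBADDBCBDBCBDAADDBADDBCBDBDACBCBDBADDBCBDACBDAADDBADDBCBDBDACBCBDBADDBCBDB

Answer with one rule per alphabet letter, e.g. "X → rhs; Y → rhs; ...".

  step 1 ⇒ step 2: ADDADB ⇒ DA·CB·CB·DA·CB·DB
    A ↦ DA
    B ↦ DB
    D ↦ CB
  step 0 ⇒ step 1: CAB ⇒ AD·DA·DB
    C ↦ AD

A->DA, B->DB, C->AD, D->CB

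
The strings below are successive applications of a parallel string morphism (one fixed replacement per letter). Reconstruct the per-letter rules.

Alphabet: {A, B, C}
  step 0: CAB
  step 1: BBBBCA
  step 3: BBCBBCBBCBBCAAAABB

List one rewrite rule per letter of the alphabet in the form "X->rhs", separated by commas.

  step 0 ⇒ step 1: CAB ⇒ BB·BBC·A
    A ↦ BBC
    B ↦ A
    C ↦ BB

A->BBC, B->A, C->BB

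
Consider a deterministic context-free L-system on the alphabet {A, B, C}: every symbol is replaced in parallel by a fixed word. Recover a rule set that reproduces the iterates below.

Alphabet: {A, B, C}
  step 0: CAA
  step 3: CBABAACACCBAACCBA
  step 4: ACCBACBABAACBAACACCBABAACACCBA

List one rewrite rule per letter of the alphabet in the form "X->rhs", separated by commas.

A->BA, B->C, C->AC

  step 3 ⇒ step 4: CBABAACACCBAACCBA ⇒ AC·C·BA·C·BA·BA·AC·BA·AC·AC·C·BA·BA·AC·AC·C·BA
    A ↦ BA
    B ↦ C
    C ↦ AC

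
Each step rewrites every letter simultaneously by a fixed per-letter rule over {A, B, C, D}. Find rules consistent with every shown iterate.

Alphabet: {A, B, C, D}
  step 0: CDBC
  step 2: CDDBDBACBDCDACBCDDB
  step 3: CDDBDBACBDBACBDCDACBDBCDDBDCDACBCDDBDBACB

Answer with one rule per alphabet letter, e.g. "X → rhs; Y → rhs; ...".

A->D, B->ACB, C->CD, D->DB

  step 2 ⇒ step 3: CDDBDBACBDCDACBCDDB ⇒ CD·DB·DB·ACB·DB·ACB·D·CD·ACB·DB·CD·DB·D·CD·ACB·CD·DB·DB·ACB
    A ↦ D
    B ↦ ACB
    C ↦ CD
    D ↦ DB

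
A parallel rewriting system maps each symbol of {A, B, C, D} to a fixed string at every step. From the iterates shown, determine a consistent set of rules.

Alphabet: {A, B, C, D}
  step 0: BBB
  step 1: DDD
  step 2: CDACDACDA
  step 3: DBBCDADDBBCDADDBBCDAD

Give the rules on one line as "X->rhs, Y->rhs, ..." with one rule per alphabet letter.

A->D, B->D, C->DBB, D->CDA

  step 2 ⇒ step 3: CDACDACDA ⇒ DBB·CDA·D·DBB·CDA·D·DBB·CDA·D
    A ↦ D
    C ↦ DBB
    D ↦ CDA
  step 0 ⇒ step 1: BBB ⇒ D·D·D
    B ↦ D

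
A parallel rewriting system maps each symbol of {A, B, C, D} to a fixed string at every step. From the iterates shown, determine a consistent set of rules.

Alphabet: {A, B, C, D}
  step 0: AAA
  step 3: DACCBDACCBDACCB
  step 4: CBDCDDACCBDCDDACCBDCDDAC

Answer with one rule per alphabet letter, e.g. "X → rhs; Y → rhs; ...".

A->DC, B->AC, C->D, D->CB

  step 3 ⇒ step 4: DACCBDACCBDACCB ⇒ CB·DC·D·D·AC·CB·DC·D·D·AC·CB·DC·D·D·AC
    A ↦ DC
    B ↦ AC
    C ↦ D
    D ↦ CB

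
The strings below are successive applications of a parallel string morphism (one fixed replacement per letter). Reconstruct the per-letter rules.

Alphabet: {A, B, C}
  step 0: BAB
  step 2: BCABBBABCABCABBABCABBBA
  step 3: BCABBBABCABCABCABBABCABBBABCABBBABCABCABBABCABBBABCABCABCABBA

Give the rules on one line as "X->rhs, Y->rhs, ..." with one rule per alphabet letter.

A->BBA, B->BCA, C->B

  step 2 ⇒ step 3: BCABBBABCABCABBABCABBBA ⇒ BCA·B·BBA·BCA·BCA·BCA·BBA·BCA·B·BBA·BCA·B·BBA·BCA·BCA·BBA·BCA·B·BBA·BCA·BCA·BCA·BBA
    A ↦ BBA
    B ↦ BCA
    C ↦ B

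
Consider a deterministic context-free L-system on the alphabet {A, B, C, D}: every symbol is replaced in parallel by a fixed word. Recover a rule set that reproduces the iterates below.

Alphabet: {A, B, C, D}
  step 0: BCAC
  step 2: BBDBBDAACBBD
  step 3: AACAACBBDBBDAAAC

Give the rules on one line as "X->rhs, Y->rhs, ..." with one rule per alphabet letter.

  step 2 ⇒ step 3: BBDBBDAACBBD ⇒ A·A·C·A·A·C·BBD·BBD·A·A·A·C
    A ↦ BBD
    B ↦ A
    C ↦ A
    D ↦ C

A->BBD, B->A, C->A, D->C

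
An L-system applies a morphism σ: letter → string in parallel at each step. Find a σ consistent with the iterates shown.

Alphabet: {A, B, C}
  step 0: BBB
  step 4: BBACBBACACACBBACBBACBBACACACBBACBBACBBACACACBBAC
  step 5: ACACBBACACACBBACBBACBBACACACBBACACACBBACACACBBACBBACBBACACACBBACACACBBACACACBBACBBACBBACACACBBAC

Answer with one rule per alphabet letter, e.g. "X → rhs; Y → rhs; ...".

A->BB, B->AC, C->AC

  step 4 ⇒ step 5: BBACBBACACACBBACBBACBBACACACBBACBBACBBACACACBBAC ⇒ AC·AC·BB·AC·AC·AC·BB·AC·BB·AC·BB·AC·AC·AC·BB·AC·AC·AC·BB·AC·AC·AC·BB·AC·BB·AC·BB·AC·AC·AC·BB·AC·AC·AC·BB·AC·AC·AC·BB·AC·BB·AC·BB·AC·AC·AC·BB·AC
    A ↦ BB
    B ↦ AC
    C ↦ AC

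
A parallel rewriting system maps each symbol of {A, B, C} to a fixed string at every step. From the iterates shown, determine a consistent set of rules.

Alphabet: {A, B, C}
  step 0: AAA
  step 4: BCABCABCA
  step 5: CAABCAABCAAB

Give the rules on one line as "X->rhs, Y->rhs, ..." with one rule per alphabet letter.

  step 4 ⇒ step 5: BCABCABCA ⇒ CA·A·B·CA·A·B·CA·A·B
    A ↦ B
    B ↦ CA
    C ↦ A

A->B, B->CA, C->A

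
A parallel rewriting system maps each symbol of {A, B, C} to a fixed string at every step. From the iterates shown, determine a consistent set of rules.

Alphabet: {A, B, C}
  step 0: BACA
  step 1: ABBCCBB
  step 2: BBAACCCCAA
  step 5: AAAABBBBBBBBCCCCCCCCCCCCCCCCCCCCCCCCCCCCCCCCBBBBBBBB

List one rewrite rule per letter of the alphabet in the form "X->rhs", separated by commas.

A->BB, B->A, C->CC

  step 1 ⇒ step 2: ABBCCBB ⇒ BB·A·A·CC·CC·A·A
    A ↦ BB
    B ↦ A
    C ↦ CC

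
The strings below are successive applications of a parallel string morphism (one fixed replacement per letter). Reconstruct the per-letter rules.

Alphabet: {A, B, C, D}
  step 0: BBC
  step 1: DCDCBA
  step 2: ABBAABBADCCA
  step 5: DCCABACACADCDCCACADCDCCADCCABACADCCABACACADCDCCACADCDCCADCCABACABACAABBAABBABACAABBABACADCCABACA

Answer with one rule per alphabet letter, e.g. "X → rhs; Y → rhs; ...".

A->CA, B->DC, C->BA, D->AB

  step 1 ⇒ step 2: DCDCBA ⇒ AB·BA·AB·BA·DC·CA
    A ↦ CA
    B ↦ DC
    C ↦ BA
    D ↦ AB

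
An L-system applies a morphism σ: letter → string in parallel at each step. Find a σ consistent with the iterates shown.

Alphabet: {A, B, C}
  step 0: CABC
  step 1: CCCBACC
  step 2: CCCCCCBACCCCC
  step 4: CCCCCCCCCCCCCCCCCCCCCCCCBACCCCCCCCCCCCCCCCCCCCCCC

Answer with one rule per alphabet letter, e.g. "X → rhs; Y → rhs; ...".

  step 1 ⇒ step 2: CCCBACC ⇒ CC·CC·CC·BA·C·CC·CC
    A ↦ C
    B ↦ BA
    C ↦ CC

A->C, B->BA, C->CC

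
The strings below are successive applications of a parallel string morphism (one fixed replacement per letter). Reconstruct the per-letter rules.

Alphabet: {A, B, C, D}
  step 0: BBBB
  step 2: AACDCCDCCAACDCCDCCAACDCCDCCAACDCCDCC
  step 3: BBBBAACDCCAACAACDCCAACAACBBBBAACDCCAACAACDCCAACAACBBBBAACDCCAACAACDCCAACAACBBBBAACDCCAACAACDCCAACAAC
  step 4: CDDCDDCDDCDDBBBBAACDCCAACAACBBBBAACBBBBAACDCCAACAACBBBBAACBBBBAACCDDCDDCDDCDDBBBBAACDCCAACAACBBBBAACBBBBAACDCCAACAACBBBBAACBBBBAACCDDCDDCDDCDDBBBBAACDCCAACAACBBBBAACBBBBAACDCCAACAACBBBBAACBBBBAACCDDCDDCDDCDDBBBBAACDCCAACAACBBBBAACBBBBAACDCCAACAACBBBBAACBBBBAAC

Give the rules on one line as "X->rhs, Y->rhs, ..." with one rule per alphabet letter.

  step 3 ⇒ step 4: BBBBAACDCCAACAACDCCAACAACBBBBAACDCCAACAACDCCAACAACBBBBAACDCCAACAACDCCAACAACBBBBAACDCCAACAACDCCAACAAC ⇒ CDD·CDD·CDD·CDD·BB·BB·AAC·DCC·AAC·AAC·BB·BB·AAC·BB·BB·AAC·DCC·AAC·AAC·BB·BB·AAC·BB·BB·AAC·CDD·CDD·CDD·CDD·BB·BB·AAC·DCC·AAC·AAC·BB·BB·AAC·BB·BB·AAC·DCC·AAC·AAC·BB·BB·AAC·BB·BB·AAC·CDD·CDD·CDD·CDD·BB·BB·AAC·DCC·AAC·AAC·BB·BB·AAC·BB·BB·AAC·DCC·AAC·AAC·BB·BB·AAC·BB·BB·AAC·CDD·CDD·CDD·CDD·BB·BB·AAC·DCC·AAC·AAC·BB·BB·AAC·BB·BB·AAC·DCC·AAC·AAC·BB·BB·AAC·BB·BB·AAC
    A ↦ BB
    B ↦ CDD
    C ↦ AAC
    D ↦ DCC

A->BB, B->CDD, C->AAC, D->DCC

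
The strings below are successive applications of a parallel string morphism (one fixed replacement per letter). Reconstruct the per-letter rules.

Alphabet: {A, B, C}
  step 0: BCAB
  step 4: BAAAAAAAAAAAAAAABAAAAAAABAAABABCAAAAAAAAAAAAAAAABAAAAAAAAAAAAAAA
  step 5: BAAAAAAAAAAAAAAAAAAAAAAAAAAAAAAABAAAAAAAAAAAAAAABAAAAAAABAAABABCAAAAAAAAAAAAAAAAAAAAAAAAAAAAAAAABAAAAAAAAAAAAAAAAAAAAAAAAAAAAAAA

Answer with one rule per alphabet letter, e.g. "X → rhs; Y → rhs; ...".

A->AA, B->BA, C->BC

  step 4 ⇒ step 5: BAAAAAAAAAAAAAAABAAAAAAABAAABABCAAAAAAAAAAAAAAAABAAAAAAAAAAAAAAA ⇒ BA·AA·AA·AA·AA·AA·AA·AA·AA·AA·AA·AA·AA·AA·AA·AA·BA·AA·AA·AA·AA·AA·AA·AA·BA·AA·AA·AA·BA·AA·BA·BC·AA·AA·AA·AA·AA·AA·AA·AA·AA·AA·AA·AA·AA·AA·AA·AA·BA·AA·AA·AA·AA·AA·AA·AA·AA·AA·AA·AA·AA·AA·AA·AA
    A ↦ AA
    B ↦ BA
    C ↦ BC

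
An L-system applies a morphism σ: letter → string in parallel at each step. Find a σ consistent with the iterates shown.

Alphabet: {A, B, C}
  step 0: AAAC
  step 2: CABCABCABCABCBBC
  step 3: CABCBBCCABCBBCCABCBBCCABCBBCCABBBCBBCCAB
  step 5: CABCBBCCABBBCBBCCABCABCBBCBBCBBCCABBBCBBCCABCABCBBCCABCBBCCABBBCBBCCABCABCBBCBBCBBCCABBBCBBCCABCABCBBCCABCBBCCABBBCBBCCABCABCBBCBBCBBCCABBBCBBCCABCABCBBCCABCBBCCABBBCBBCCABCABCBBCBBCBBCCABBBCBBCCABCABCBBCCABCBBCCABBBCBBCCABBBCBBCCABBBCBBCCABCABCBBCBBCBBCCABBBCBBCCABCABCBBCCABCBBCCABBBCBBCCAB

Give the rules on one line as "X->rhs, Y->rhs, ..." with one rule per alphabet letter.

A->C, B->BBC, C->CAB

  step 2 ⇒ step 3: CABCABCABCABCBBC ⇒ CAB·C·BBC·CAB·C·BBC·CAB·C·BBC·CAB·C·BBC·CAB·BBC·BBC·CAB
    A ↦ C
    B ↦ BBC
    C ↦ CAB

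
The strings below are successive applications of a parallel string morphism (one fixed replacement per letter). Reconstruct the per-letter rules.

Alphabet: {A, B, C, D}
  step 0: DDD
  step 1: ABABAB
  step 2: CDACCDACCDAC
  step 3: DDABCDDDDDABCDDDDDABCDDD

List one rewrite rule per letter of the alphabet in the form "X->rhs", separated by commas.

A->CD, B->AC, C->DD, D->AB

  step 2 ⇒ step 3: CDACCDACCDAC ⇒ DD·AB·CD·DD·DD·AB·CD·DD·DD·AB·CD·DD
    A ↦ CD
    C ↦ DD
    D ↦ AB
  step 1 ⇒ step 2: ABABAB ⇒ CD·AC·CD·AC·CD·AC
    B ↦ AC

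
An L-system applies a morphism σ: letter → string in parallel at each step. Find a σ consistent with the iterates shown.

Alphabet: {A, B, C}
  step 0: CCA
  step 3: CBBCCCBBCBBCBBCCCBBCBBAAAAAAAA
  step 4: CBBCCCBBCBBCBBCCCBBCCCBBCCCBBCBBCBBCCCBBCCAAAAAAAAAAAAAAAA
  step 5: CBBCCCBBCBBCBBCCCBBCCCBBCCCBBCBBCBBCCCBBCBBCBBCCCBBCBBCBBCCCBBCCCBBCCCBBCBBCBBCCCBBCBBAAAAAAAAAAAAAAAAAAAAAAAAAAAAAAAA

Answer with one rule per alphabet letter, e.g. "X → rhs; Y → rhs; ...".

  step 4 ⇒ step 5: CBBCCCBBCBBCBBCCCBBCCCBBCCCBBCBBCBBCCCBBCCAAAAAAAAAAAAAAAA ⇒ CBB·C·C·CBB·CBB·CBB·C·C·CBB·C·C·CBB·C·C·CBB·CBB·CBB·C·C·CBB·CBB·CBB·C·C·CBB·CBB·CBB·C·C·CBB·C·C·CBB·C·C·CBB·CBB·CBB·C·C·CBB·CBB·AA·AA·AA·AA·AA·AA·AA·AA·AA·AA·AA·AA·AA·AA·AA·AA
    A ↦ AA
    B ↦ C
    C ↦ CBB

A->AA, B->C, C->CBB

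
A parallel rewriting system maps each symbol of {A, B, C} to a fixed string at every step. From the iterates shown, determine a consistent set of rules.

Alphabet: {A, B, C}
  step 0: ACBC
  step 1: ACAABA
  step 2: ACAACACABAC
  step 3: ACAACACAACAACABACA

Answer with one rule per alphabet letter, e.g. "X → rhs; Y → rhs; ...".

A->AC, B->AB, C->A

  step 2 ⇒ step 3: ACAACACABAC ⇒ AC·A·AC·AC·A·AC·A·AC·AB·AC·A
    A ↦ AC
    B ↦ AB
    C ↦ A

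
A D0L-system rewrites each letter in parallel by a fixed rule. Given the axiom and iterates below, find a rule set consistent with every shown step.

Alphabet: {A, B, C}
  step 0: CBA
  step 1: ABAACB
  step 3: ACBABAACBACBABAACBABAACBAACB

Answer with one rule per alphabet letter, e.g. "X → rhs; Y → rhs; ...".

  step 0 ⇒ step 1: CBA ⇒ AB·A·ACB
    A ↦ ACB
    B ↦ A
    C ↦ AB

A->ACB, B->A, C->AB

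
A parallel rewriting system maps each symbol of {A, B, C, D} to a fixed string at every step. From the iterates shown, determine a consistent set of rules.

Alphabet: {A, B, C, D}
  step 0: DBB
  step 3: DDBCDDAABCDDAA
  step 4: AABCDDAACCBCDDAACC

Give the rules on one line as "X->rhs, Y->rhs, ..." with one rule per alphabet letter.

A->C, B->BC, C->DD, D->A

  step 3 ⇒ step 4: DDBCDDAABCDDAA ⇒ A·A·BC·DD·A·A·C·C·BC·DD·A·A·C·C
    A ↦ C
    B ↦ BC
    C ↦ DD
    D ↦ A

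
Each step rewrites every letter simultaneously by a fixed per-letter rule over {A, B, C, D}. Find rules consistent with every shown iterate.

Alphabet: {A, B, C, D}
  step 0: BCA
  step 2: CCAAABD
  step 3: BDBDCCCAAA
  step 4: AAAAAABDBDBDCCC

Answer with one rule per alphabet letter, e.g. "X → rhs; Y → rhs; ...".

A->C, B->AA, C->BD, D->A

  step 3 ⇒ step 4: BDBDCCCAAA ⇒ AA·A·AA·A·BD·BD·BD·C·C·C
    A ↦ C
    B ↦ AA
    C ↦ BD
    D ↦ A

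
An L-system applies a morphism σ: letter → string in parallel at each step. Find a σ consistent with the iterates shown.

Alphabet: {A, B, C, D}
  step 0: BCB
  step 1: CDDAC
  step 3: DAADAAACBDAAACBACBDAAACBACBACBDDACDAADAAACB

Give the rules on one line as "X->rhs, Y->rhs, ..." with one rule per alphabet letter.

A->ACB, B->C, C->DDA, D->DAA

  step 0 ⇒ step 1: BCB ⇒ C·DDA·C
    B ↦ C
    C ↦ DDA
    A ↦ ACB  (constrained at step 1)
    D ↦ DAA  (constrained at step 1)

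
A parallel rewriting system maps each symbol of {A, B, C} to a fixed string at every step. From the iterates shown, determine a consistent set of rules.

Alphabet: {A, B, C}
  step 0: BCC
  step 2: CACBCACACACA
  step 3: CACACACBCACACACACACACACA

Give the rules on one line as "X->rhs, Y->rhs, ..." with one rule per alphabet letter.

A->CA, B->CB, C->CA

  step 2 ⇒ step 3: CACBCACACACA ⇒ CA·CA·CA·CB·CA·CA·CA·CA·CA·CA·CA·CA
    A ↦ CA
    B ↦ CB
    C ↦ CA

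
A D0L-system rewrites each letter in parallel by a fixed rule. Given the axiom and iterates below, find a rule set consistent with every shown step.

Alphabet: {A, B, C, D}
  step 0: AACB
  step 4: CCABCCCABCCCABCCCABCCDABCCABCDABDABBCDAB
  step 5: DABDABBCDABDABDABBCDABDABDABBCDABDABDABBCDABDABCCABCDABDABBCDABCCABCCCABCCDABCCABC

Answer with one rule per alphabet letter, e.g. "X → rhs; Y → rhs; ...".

  step 4 ⇒ step 5: CCABCCCABCCCABCCCABCCDABCCABCDABDABBCDAB ⇒ DAB·DAB·B·C·DAB·DAB·DAB·B·C·DAB·DAB·DAB·B·C·DAB·DAB·DAB·B·C·DAB·DAB·CCA·B·C·DAB·DAB·B·C·DAB·CCA·B·C·CCA·B·C·C·DAB·CCA·B·C
    A ↦ B
    B ↦ C
    C ↦ DAB
    D ↦ CCA

A->B, B->C, C->DAB, D->CCA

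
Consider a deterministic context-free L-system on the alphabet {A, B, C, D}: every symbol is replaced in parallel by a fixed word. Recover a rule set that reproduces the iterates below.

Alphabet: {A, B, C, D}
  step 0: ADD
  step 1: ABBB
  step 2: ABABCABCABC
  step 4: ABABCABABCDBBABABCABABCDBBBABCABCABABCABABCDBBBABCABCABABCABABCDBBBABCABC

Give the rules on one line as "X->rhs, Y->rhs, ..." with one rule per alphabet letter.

  step 1 ⇒ step 2: ABBB ⇒ AB·ABC·ABC·ABC
    A ↦ AB
    B ↦ ABC
    C ↦ DBB  (constrained at step 2)
  step 0 ⇒ step 1: ADD ⇒ AB·B·B
    D ↦ B

A->AB, B->ABC, C->DBB, D->B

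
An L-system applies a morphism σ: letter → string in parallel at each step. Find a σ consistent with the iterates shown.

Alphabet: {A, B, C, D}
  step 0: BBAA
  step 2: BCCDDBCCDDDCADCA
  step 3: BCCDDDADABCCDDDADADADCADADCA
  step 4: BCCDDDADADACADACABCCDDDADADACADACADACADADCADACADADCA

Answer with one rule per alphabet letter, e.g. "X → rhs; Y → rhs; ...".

A->CA, B->BCC, C->D, D->DA

  step 3 ⇒ step 4: BCCDDDADABCCDDDADADADCADADCA ⇒ BCC·D·D·DA·DA·DA·CA·DA·CA·BCC·D·D·DA·DA·DA·CA·DA·CA·DA·CA·DA·D·CA·DA·CA·DA·D·CA
    A ↦ CA
    B ↦ BCC
    C ↦ D
    D ↦ DA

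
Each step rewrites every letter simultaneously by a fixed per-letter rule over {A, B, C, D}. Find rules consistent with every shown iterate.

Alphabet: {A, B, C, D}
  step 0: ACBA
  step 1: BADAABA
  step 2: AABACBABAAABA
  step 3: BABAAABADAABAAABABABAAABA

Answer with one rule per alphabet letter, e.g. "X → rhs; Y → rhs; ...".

A->BA, B->AA, C->D, D->C

  step 2 ⇒ step 3: AABACBABAAABA ⇒ BA·BA·AA·BA·D·AA·BA·AA·BA·BA·BA·AA·BA
    A ↦ BA
    B ↦ AA
    C ↦ D
  step 1 ⇒ step 2: BADAABA ⇒ AA·BA·C·BA·BA·AA·BA
    D ↦ C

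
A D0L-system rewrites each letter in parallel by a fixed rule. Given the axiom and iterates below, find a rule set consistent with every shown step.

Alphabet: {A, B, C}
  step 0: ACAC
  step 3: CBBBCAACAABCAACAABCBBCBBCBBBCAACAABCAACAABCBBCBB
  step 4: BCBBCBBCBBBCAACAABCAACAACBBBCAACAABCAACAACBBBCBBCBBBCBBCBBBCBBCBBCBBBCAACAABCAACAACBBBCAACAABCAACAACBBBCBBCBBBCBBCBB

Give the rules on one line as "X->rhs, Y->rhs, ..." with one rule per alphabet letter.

  step 3 ⇒ step 4: CBBBCAACAABCAACAABCBBCBBCBBBCAACAABCAACAABCBBCBB ⇒ B·CBB·CBB·CBB·B·CAA·CAA·B·CAA·CAA·CBB·B·CAA·CAA·B·CAA·CAA·CBB·B·CBB·CBB·B·CBB·CBB·B·CBB·CBB·CBB·B·CAA·CAA·B·CAA·CAA·CBB·B·CAA·CAA·B·CAA·CAA·CBB·B·CBB·CBB·B·CBB·CBB
    A ↦ CAA
    B ↦ CBB
    C ↦ B

A->CAA, B->CBB, C->B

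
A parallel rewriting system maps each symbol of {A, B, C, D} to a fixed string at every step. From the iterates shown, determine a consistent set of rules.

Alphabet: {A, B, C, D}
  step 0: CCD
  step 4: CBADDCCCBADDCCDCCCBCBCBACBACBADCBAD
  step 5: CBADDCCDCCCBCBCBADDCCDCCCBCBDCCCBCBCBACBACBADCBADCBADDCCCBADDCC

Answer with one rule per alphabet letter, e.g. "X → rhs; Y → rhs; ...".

  step 4 ⇒ step 5: CBADDCCCBADDCCDCCCBCBCBACBACBADCBAD ⇒ CB·A·D·DCC·DCC·CB·CB·CB·A·D·DCC·DCC·CB·CB·DCC·CB·CB·CB·A·CB·A·CB·A·D·CB·A·D·CB·A·D·DCC·CB·A·D·DCC
    A ↦ D
    B ↦ A
    C ↦ CB
    D ↦ DCC

A->D, B->A, C->CB, D->DCC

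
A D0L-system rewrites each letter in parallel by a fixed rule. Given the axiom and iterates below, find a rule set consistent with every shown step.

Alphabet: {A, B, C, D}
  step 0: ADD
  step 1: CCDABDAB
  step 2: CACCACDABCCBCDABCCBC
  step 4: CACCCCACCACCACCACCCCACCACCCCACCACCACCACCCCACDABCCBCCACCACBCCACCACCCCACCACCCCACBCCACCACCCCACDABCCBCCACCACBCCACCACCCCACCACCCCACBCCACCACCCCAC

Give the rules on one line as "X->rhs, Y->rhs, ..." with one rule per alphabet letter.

A->CC, B->BC, C->CAC, D->DAB

  step 1 ⇒ step 2: CCDABDAB ⇒ CAC·CAC·DAB·CC·BC·DAB·CC·BC
    A ↦ CC
    B ↦ BC
    C ↦ CAC
    D ↦ DAB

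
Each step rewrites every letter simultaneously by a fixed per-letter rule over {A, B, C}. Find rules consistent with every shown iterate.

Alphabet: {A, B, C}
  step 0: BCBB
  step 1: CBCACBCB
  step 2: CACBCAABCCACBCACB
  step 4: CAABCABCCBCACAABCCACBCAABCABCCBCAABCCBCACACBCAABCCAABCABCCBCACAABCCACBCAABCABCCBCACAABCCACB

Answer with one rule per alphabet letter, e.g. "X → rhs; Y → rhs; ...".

A->ABC, B->CB, C->CA

  step 1 ⇒ step 2: CBCACBCB ⇒ CA·CB·CA·ABC·CA·CB·CA·CB
    A ↦ ABC
    B ↦ CB
    C ↦ CA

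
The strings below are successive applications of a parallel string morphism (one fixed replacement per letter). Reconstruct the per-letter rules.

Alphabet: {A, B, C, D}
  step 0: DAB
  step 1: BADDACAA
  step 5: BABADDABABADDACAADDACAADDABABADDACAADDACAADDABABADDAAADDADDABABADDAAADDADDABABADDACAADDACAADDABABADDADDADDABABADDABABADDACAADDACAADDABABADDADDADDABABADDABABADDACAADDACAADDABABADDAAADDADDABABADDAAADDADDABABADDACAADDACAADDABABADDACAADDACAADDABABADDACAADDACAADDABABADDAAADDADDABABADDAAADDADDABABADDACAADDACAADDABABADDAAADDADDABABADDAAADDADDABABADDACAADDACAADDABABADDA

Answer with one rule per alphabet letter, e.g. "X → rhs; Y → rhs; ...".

A->DDA, B->CAA, C->AA, D->BA

  step 0 ⇒ step 1: DAB ⇒ BA·DDA·CAA
    A ↦ DDA
    B ↦ CAA
    D ↦ BA
    C ↦ AA  (constrained at step 1)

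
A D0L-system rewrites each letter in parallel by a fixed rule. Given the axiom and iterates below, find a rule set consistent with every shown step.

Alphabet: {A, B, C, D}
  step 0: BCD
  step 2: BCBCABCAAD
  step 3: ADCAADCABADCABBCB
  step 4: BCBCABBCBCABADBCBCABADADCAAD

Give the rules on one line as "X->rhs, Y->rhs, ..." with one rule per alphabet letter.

  step 3 ⇒ step 4: ADCAADCABADCABBCB ⇒ B·CB·CA·B·B·CB·CA·B·AD·B·CB·CA·B·AD·AD·CA·AD
    A ↦ B
    B ↦ AD
    C ↦ CA
    D ↦ CB

A->B, B->AD, C->CA, D->CB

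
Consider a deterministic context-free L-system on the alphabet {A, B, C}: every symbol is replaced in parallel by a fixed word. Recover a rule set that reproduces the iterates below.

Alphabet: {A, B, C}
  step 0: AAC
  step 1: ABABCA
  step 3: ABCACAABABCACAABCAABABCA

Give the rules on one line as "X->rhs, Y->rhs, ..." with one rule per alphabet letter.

  step 0 ⇒ step 1: AAC ⇒ AB·AB·CA
    A ↦ AB
    C ↦ CA
    B ↦ CA  (constrained at step 1)

A->AB, B->CA, C->CA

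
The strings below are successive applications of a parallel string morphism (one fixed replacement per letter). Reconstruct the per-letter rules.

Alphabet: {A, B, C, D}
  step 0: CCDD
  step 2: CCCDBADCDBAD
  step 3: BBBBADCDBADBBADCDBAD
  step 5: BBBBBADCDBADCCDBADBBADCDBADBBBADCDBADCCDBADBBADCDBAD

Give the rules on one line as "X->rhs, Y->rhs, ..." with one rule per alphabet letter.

A->D, B->C, C->B, D->BAD

  step 2 ⇒ step 3: CCCDBADCDBAD ⇒ B·B·B·BAD·C·D·BAD·B·BAD·C·D·BAD
    A ↦ D
    B ↦ C
    C ↦ B
    D ↦ BAD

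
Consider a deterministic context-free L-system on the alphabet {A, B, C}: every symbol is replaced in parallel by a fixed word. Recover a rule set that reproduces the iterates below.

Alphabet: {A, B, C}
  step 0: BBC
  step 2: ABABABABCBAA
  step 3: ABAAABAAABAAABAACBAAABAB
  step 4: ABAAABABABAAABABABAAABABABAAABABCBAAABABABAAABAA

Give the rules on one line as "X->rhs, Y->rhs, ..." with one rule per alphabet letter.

A->AB, B->AA, C->CB

  step 3 ⇒ step 4: ABAAABAAABAAABAACBAAABAB ⇒ AB·AA·AB·AB·AB·AA·AB·AB·AB·AA·AB·AB·AB·AA·AB·AB·CB·AA·AB·AB·AB·AA·AB·AA
    A ↦ AB
    B ↦ AA
    C ↦ CB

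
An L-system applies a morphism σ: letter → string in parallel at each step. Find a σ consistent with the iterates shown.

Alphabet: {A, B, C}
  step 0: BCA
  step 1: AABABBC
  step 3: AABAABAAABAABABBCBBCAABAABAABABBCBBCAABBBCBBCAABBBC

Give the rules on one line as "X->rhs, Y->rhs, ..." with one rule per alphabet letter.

  step 0 ⇒ step 1: BCA ⇒ AAB·A·BBC
    A ↦ BBC
    B ↦ AAB
    C ↦ A

A->BBC, B->AAB, C->A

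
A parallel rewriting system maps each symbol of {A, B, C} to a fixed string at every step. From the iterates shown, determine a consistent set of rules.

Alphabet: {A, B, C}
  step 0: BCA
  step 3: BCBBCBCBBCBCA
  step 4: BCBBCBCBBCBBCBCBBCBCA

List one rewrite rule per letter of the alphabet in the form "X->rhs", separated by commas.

A->CA, B->BC, C->B

  step 3 ⇒ step 4: BCBBCBCBBCBCA ⇒ BC·B·BC·BC·B·BC·B·BC·BC·B·BC·B·CA
    A ↦ CA
    B ↦ BC
    C ↦ B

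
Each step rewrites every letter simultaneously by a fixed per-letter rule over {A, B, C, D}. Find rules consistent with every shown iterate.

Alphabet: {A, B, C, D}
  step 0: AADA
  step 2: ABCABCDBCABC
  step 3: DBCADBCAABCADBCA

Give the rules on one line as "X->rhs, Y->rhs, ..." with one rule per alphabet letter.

  step 2 ⇒ step 3: ABCABCDBCABC ⇒ DB·C·A·DB·C·A·AB·C·A·DB·C·A
    A ↦ DB
    B ↦ C
    C ↦ A
    D ↦ AB

A->DB, B->C, C->A, D->AB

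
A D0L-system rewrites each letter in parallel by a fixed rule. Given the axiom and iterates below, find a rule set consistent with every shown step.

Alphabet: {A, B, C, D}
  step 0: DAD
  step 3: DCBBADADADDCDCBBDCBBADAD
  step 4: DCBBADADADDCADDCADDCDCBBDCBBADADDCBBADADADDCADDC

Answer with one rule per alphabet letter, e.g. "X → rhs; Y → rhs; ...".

  step 3 ⇒ step 4: DCBBADADADDCDCBBDCBBADAD ⇒ DC·BB·AD·AD·AD·DC·AD·DC·AD·DC·DC·BB·DC·BB·AD·AD·DC·BB·AD·AD·AD·DC·AD·DC
    A ↦ AD
    B ↦ AD
    C ↦ BB
    D ↦ DC

A->AD, B->AD, C->BB, D->DC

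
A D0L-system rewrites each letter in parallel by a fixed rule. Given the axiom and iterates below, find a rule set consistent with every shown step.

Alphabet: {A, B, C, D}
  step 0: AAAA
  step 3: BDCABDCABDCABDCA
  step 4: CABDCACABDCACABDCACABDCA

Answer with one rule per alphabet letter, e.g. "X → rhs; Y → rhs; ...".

A->CA, B->CA, C->D, D->B

  step 3 ⇒ step 4: BDCABDCABDCABDCA ⇒ CA·B·D·CA·CA·B·D·CA·CA·B·D·CA·CA·B·D·CA
    A ↦ CA
    B ↦ CA
    C ↦ D
    D ↦ B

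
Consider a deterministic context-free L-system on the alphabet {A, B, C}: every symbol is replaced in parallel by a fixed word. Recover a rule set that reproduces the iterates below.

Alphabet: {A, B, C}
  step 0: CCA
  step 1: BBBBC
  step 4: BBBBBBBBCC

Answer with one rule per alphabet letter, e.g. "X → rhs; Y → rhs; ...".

A->C, B->A, C->BB

  step 0 ⇒ step 1: CCA ⇒ BB·BB·C
    A ↦ C
    C ↦ BB
    B ↦ A  (constrained at step 1)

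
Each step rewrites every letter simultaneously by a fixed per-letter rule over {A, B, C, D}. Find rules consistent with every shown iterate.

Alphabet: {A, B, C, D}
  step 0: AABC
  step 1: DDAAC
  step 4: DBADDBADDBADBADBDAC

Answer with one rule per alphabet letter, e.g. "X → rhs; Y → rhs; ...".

A->D, B->A, C->AC, D->DB

  step 0 ⇒ step 1: AABC ⇒ D·D·A·AC
    A ↦ D
    B ↦ A
    C ↦ AC
    D ↦ DB  (constrained at step 1)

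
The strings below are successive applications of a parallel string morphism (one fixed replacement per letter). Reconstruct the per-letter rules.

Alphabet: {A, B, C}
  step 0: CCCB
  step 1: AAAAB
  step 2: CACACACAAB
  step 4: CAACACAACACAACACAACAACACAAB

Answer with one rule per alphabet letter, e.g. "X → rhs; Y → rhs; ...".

  step 1 ⇒ step 2: AAAAB ⇒ CA·CA·CA·CA·AB
    A ↦ CA
    B ↦ AB
  step 0 ⇒ step 1: CCCB ⇒ A·A·A·AB
    C ↦ A

A->CA, B->AB, C->A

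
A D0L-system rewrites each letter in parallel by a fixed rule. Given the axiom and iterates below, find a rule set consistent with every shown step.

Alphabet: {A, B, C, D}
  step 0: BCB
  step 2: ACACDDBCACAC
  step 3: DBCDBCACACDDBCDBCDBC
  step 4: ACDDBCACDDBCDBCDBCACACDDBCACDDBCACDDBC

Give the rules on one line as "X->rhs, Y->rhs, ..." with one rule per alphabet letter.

A->D, B->DD, C->BC, D->AC

  step 3 ⇒ step 4: DBCDBCACACDDBCDBCDBC ⇒ AC·DD·BC·AC·DD·BC·D·BC·D·BC·AC·AC·DD·BC·AC·DD·BC·AC·DD·BC
    A ↦ D
    B ↦ DD
    C ↦ BC
    D ↦ AC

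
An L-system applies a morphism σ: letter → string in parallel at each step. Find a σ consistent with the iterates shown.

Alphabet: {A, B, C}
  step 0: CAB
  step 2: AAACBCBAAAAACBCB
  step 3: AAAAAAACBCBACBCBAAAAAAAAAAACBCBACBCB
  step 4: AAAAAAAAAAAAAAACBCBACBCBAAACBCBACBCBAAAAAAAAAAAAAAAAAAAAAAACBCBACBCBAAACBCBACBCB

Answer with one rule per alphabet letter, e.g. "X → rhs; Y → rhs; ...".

A->AA, B->CB, C->ACB

  step 3 ⇒ step 4: AAAAAAACBCBACBCBAAAAAAAAAAACBCBACBCB ⇒ AA·AA·AA·AA·AA·AA·AA·ACB·CB·ACB·CB·AA·ACB·CB·ACB·CB·AA·AA·AA·AA·AA·AA·AA·AA·AA·AA·AA·ACB·CB·ACB·CB·AA·ACB·CB·ACB·CB
    A ↦ AA
    B ↦ CB
    C ↦ ACB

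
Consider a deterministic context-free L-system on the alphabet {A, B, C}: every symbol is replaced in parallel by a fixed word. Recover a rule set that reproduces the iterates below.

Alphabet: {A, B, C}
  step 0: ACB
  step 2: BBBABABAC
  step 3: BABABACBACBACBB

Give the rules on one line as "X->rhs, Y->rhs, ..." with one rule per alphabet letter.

A->C, B->BA, C->BB

  step 2 ⇒ step 3: BBBABABAC ⇒ BA·BA·BA·C·BA·C·BA·C·BB
    A ↦ C
    B ↦ BA
    C ↦ BB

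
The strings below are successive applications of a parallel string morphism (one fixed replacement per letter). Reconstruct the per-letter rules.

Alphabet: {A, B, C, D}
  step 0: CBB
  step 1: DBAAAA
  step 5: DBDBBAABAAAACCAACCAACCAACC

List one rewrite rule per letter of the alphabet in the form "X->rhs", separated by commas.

A->C, B->AA, C->DB, D->B

  step 0 ⇒ step 1: CBB ⇒ DB·AA·AA
    B ↦ AA
    C ↦ DB
    A ↦ C  (constrained at step 1)
    D ↦ B  (constrained at step 1)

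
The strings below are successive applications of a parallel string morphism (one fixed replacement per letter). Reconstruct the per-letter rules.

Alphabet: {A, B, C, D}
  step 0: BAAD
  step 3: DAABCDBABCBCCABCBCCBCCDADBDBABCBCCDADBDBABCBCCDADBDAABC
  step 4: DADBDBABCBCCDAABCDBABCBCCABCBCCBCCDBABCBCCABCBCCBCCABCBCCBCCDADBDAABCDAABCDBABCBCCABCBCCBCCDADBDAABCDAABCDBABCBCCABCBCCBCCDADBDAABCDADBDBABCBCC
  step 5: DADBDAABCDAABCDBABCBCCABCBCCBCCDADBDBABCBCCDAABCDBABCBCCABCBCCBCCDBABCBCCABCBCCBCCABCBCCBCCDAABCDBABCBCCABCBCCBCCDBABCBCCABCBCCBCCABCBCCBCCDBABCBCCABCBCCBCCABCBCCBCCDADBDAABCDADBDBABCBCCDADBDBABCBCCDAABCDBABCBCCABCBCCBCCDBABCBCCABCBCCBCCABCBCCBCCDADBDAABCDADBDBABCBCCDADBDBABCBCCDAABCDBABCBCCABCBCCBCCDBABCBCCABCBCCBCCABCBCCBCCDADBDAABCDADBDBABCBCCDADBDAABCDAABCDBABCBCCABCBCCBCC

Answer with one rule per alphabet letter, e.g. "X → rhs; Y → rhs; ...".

  step 4 ⇒ step 5: DADBDBABCBCCDAABCDBABCBCCABCBCCBCCDBABCBCCABCBCCBCCABCBCCBCCDADBDAABCDAABCDBABCBCCABCBCCBCCDADBDAABCDAABCDBABCBCCABCBCCBCCDADBDAABCDADBDBABCBCC ⇒ DA·DB·DA·ABC·DA·ABC·DB·ABC·BCC·ABC·BCC·BCC·DA·DB·DB·ABC·BCC·DA·ABC·DB·ABC·BCC·ABC·BCC·BCC·DB·ABC·BCC·ABC·BCC·BCC·ABC·BCC·BCC·DA·ABC·DB·ABC·BCC·ABC·BCC·BCC·DB·ABC·BCC·ABC·BCC·BCC·ABC·BCC·BCC·DB·ABC·BCC·ABC·BCC·BCC·ABC·BCC·BCC·DA·DB·DA·ABC·DA·DB·DB·ABC·BCC·DA·DB·DB·ABC·BCC·DA·ABC·DB·ABC·BCC·ABC·BCC·BCC·DB·ABC·BCC·ABC·BCC·BCC·ABC·BCC·BCC·DA·DB·DA·ABC·DA·DB·DB·ABC·BCC·DA·DB·DB·ABC·BCC·DA·ABC·DB·ABC·BCC·ABC·BCC·BCC·DB·ABC·BCC·ABC·BCC·BCC·ABC·BCC·BCC·DA·DB·DA·ABC·DA·DB·DB·ABC·BCC·DA·DB·DA·ABC·DA·ABC·DB·ABC·BCC·ABC·BCC·BCC
    A ↦ DB
    B ↦ ABC
    C ↦ BCC
    D ↦ DA

A->DB, B->ABC, C->BCC, D->DA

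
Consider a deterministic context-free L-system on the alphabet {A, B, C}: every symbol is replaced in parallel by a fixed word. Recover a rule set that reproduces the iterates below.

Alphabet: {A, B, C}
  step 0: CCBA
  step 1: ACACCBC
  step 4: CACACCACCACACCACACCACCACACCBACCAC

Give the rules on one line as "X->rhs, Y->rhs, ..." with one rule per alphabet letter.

A->C, B->CB, C->AC

  step 0 ⇒ step 1: CCBA ⇒ AC·AC·CB·C
    A ↦ C
    B ↦ CB
    C ↦ AC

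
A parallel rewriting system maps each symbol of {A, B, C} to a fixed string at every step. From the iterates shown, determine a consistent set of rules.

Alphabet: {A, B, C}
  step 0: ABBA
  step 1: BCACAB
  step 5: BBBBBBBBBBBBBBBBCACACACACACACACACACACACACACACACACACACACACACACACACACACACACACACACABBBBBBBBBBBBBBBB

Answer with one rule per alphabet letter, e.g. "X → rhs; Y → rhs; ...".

  step 0 ⇒ step 1: ABBA ⇒ B·CA·CA·B
    A ↦ B
    B ↦ CA
    C ↦ BBB  (constrained at step 1)

A->B, B->CA, C->BBB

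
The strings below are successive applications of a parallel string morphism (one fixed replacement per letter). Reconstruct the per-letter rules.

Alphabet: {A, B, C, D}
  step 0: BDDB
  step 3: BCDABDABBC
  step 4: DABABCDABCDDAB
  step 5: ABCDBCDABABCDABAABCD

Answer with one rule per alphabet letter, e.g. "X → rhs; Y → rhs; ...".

A->BC, B->D, C->AB, D->A

  step 4 ⇒ step 5: DABABCDABCDDAB ⇒ A·BC·D·BC·D·AB·A·BC·D·AB·A·A·BC·D
    A ↦ BC
    B ↦ D
    C ↦ AB
    D ↦ A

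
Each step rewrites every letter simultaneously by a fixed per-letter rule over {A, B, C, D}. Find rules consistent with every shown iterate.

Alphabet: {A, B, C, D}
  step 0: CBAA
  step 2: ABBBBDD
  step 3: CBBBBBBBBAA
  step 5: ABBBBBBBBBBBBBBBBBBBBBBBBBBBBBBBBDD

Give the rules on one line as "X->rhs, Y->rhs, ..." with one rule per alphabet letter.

  step 2 ⇒ step 3: ABBBBDD ⇒ C·BB·BB·BB·BB·A·A
    A ↦ C
    B ↦ BB
    D ↦ A
    C ↦ D  (constrained at step 0)

A->C, B->BB, C->D, D->A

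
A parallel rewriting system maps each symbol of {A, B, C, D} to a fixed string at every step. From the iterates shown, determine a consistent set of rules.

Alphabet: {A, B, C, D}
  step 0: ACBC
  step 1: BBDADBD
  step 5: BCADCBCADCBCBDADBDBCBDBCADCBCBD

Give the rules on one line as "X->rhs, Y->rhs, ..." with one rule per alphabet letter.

  step 0 ⇒ step 1: ACBC ⇒ B·BD·AD·BD
    A ↦ B
    B ↦ AD
    C ↦ BD
    D ↦ C  (constrained at step 1)

A->B, B->AD, C->BD, D->C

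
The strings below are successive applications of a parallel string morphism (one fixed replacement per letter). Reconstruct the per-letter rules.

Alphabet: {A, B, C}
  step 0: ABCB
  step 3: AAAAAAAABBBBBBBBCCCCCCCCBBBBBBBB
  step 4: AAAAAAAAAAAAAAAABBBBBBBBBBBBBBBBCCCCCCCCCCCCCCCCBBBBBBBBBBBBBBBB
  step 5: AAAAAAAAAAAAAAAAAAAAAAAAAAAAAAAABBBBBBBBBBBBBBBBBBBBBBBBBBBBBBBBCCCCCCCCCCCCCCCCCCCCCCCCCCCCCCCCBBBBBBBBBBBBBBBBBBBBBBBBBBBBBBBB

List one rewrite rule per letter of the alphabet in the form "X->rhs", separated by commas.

  step 4 ⇒ step 5: AAAAAAAAAAAAAAAABBBBBBBBBBBBBBBBCCCCCCCCCCCCCCCCBBBBBBBBBBBBBBBB ⇒ AA·AA·AA·AA·AA·AA·AA·AA·AA·AA·AA·AA·AA·AA·AA·AA·BB·BB·BB·BB·BB·BB·BB·BB·BB·BB·BB·BB·BB·BB·BB·BB·CC·CC·CC·CC·CC·CC·CC·CC·CC·CC·CC·CC·CC·CC·CC·CC·BB·BB·BB·BB·BB·BB·BB·BB·BB·BB·BB·BB·BB·BB·BB·BB
    A ↦ AA
    B ↦ BB
    C ↦ CC

A->AA, B->BB, C->CC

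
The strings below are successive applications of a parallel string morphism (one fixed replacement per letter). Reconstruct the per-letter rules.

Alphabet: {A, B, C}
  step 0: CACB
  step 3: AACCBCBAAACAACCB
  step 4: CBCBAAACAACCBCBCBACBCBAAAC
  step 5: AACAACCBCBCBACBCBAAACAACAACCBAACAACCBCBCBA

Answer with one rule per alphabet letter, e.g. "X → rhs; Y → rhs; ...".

A->CB, B->AC, C->A

  step 4 ⇒ step 5: CBCBAAACAACCBCBCBACBCBAAAC ⇒ A·AC·A·AC·CB·CB·CB·A·CB·CB·A·A·AC·A·AC·A·AC·CB·A·AC·A·AC·CB·CB·CB·A
    A ↦ CB
    B ↦ AC
    C ↦ A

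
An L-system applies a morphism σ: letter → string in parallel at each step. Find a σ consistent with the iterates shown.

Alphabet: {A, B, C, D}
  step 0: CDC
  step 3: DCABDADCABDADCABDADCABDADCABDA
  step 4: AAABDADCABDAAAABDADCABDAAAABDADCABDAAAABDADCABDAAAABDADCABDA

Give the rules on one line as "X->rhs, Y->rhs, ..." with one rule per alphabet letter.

  step 3 ⇒ step 4: DCABDADCABDADCABDADCABDADCABDA ⇒ A·AA·BDA·DC·A·BDA·A·AA·BDA·DC·A·BDA·A·AA·BDA·DC·A·BDA·A·AA·BDA·DC·A·BDA·A·AA·BDA·DC·A·BDA
    A ↦ BDA
    B ↦ DC
    C ↦ AA
    D ↦ A

A->BDA, B->DC, C->AA, D->A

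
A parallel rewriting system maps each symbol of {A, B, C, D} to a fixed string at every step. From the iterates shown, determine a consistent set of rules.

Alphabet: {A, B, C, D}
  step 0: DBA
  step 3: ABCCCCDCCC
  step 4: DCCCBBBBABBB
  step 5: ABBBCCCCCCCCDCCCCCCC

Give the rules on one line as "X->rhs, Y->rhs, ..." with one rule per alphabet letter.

A->DC, B->CC, C->B, D->A

  step 4 ⇒ step 5: DCCCBBBBABBB ⇒ A·B·B·B·CC·CC·CC·CC·DC·CC·CC·CC
    A ↦ DC
    B ↦ CC
    C ↦ B
    D ↦ A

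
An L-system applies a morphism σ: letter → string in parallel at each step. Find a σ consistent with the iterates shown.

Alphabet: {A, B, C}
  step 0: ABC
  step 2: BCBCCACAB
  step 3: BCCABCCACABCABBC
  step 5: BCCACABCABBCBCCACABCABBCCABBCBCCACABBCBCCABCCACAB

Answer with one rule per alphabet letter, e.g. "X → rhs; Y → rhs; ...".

  step 2 ⇒ step 3: BCBCCACAB ⇒ BC·CA·BC·CA·CA·B·CA·B·BC
    A ↦ B
    B ↦ BC
    C ↦ CA

A->B, B->BC, C->CA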